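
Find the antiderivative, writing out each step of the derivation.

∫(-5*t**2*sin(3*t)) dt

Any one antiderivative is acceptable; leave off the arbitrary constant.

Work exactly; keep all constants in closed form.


Step 1. Integrate ∫(-5*t**2*sin(3*t)) dt by parts with u = t**2, dv = (-5*sin(3*t)) dt, so v = 5*cos(3*t)/3: now 5*t**2*cos(3*t)/3 + ∫(-10*t*cos(3*t)/3) dt.
Step 2. Integrate ∫(-10*t*cos(3*t)/3) dt by parts with u = t, dv = (-10*cos(3*t)/3) dt, so v = -10*sin(3*t)/9: now 5*t**2*cos(3*t)/3 - 10*t*sin(3*t)/9 + ∫(10*sin(3*t)/9) dt.
Step 3. Evaluate the standard form: now 5*t**2*cos(3*t)/3 - 10*t*sin(3*t)/9 - 10*cos(3*t)/27.
Answer: 5*t**2*cos(3*t)/3 - 10*t*sin(3*t)/9 - 10*cos(3*t)/27.


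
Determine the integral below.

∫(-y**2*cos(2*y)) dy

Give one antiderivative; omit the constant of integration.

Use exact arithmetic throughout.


Answer: -y**2*sin(2*y)/2 - y*cos(2*y)/2 + sin(2*y)/4.


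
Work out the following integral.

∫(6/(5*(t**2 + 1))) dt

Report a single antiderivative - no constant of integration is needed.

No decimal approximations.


Answer: 6*atan(t)/5.


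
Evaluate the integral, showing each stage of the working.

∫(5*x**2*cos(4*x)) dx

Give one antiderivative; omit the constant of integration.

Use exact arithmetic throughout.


Step 1. Integrate ∫(5*x**2*cos(4*x)) dx by parts with u = x**2, dv = (5*cos(4*x)) dx, so v = 5*sin(4*x)/4: now 5*x**2*sin(4*x)/4 + ∫(-5*x*sin(4*x)/2) dx.
Step 2. Integrate ∫(-5*x*sin(4*x)/2) dx by parts with u = x, dv = (-5*sin(4*x)/2) dx, so v = 5*cos(4*x)/8: now 5*x**2*sin(4*x)/4 + 5*x*cos(4*x)/8 + ∫(-5*cos(4*x)/8) dx.
Step 3. Evaluate the standard form: now 5*x**2*sin(4*x)/4 + 5*x*cos(4*x)/8 - 5*sin(4*x)/32.
Answer: 5*x**2*sin(4*x)/4 + 5*x*cos(4*x)/8 - 5*sin(4*x)/32.


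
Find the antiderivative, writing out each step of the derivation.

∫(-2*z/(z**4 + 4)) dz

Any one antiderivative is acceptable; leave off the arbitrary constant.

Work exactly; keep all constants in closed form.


Step 1. Substitute u = z**2, turning ∫(-2*z/(z**4 + 4)) dz into ∫(-1/(u**2 + 4)) du: now ∫(-1/(u**2 + 4)) du.
Step 2. Evaluate the standard form: now -atan(u/2)/2.
Step 3. Substitute back u = z**2: now -atan(z**2/2)/2.
Answer: -atan(z**2/2)/2.


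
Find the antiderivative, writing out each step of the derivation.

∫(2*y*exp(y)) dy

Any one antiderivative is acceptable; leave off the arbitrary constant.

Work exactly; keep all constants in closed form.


Step 1. Integrate ∫(2*y*exp(y)) dy by parts with u = y, dv = (2*exp(y)) dy, so v = 2*exp(y): now 2*y*exp(y) + ∫(-2*exp(y)) dy.
Step 2. Evaluate the standard form: now 2*y*exp(y) - 2*exp(y).
Answer: 2*y*exp(y) - 2*exp(y).


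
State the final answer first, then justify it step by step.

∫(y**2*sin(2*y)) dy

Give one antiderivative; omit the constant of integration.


The answer is -y**2*cos(2*y)/2 + y*sin(2*y)/2 + cos(2*y)/4.
Step 1. Integrate ∫(y**2*sin(2*y)) dy by parts with u = y**2, dv = (sin(2*y)) dy, so v = -cos(2*y)/2: now -y**2*cos(2*y)/2 + ∫(y*cos(2*y)) dy.
Step 2. Integrate ∫(y*cos(2*y)) dy by parts with u = y, dv = (cos(2*y)) dy, so v = sin(2*y)/2: now -y**2*cos(2*y)/2 + y*sin(2*y)/2 + ∫(-sin(2*y)/2) dy.
Step 3. Evaluate the standard form: now -y**2*cos(2*y)/2 + y*sin(2*y)/2 + cos(2*y)/4.
Answer: -y**2*cos(2*y)/2 + y*sin(2*y)/2 + cos(2*y)/4.


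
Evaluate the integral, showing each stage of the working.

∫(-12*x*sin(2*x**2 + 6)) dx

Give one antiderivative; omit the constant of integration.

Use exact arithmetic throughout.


Step 1. Substitute u = x**2 + 3, turning ∫(-12*x*sin(2*x**2 + 6)) dx into ∫(-6*sin(2*u)) du: now ∫(-6*sin(2*u)) du.
Step 2. Evaluate the standard form: now 3*cos(2*u).
Step 3. Substitute back u = x**2 + 3: now 3*cos(2*x**2 + 6).
Answer: 3*cos(2*x**2 + 6).


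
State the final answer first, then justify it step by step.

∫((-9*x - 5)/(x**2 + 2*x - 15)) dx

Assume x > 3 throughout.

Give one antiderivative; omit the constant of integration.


The answer is -4*log(x - 3) - 5*log(x + 5).
Step 1. Decompose ∫((-9*x - 5)/(x**2 + 2*x - 15)) dx by partial fractions, (-9*x - 5)/(x**2 + 2*x - 15) = -5/(x + 5) - 4/(x - 3): now ∫(-4/(x - 3)) dx + ∫(-5/(x + 5)) dx.
Step 2. Evaluate the standard form [assuming x > 3]: now -4*log(x - 3) + ∫(-5/(x + 5)) dx.
Step 3. Evaluate the standard form [assuming x > -5]: now -4*log(x - 3) - 5*log(x + 5).
Answer: -4*log(x - 3) - 5*log(x + 5).


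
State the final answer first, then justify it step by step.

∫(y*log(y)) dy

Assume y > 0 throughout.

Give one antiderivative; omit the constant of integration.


The answer is y**2*log(y)/2 - y**2/4.
Step 1. Integrate ∫(y*log(y)) dy by parts with u = log(y), dv = (y) dy, so v = y**2/2 [assuming y > 0]: now y**2*log(y)/2 + ∫(-y/2) dy.
Step 2. Evaluate the standard form: now y**2*log(y)/2 - y**2/4.
Answer: y**2*log(y)/2 - y**2/4.


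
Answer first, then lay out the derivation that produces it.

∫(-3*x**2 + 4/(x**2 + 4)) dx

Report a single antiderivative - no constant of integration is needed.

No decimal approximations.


The answer is -x**3 + 2*atan(x/2).
Step 1. Rewrite: now ∫(-3*x**2) dx + ∫(4/(x**2 + 4)) dx.
Step 2. Evaluate the standard form: now -x**3 + ∫(4/(x**2 + 4)) dx.
Step 3. Evaluate the standard form: now -x**3 + 2*atan(x/2).
Answer: -x**3 + 2*atan(x/2).


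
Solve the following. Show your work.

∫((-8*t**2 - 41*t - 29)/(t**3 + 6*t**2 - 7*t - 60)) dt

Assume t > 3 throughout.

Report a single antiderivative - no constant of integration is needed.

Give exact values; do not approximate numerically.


Step 1. Decompose ∫((-8*t**2 - 41*t - 29)/(t**3 + 6*t**2 - 7*t - 60)) dt by partial fractions, (-8*t**2 - 41*t - 29)/(t**3 + 6*t**2 - 7*t - 60) = -3/(t + 5) - 1/(t + 4) - 4/(t - 3): now ∫(-4/(t - 3)) dt + ∫(-1/(t + 4)) dt + ∫(-3/(t + 5)) dt.
Step 2. Evaluate the standard form [assuming t > 3]: now -4*log(t - 3) + ∫(-1/(t + 4)) dt + ∫(-3/(t + 5)) dt.
Step 3. Evaluate the standard form [assuming t > -4]: now -4*log(t - 3) - log(t + 4) + ∫(-3/(t + 5)) dt.
Step 4. Evaluate the standard form [assuming t > -5]: now -4*log(t - 3) - log(t + 4) - 3*log(t + 5).
Answer: -4*log(t - 3) - log(t + 4) - 3*log(t + 5).


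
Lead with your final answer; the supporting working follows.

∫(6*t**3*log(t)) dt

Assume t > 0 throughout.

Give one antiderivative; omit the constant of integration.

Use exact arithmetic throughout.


The answer is 3*t**4*log(t)/2 - 3*t**4/8.
Step 1. Integrate ∫(6*t**3*log(t)) dt by parts with u = log(t), dv = (6*t**3) dt, so v = 3*t**4/2 [assuming t > 0]: now 3*t**4*log(t)/2 + ∫(-3*t**3/2) dt.
Step 2. Evaluate the standard form: now 3*t**4*log(t)/2 - 3*t**4/8.
Answer: 3*t**4*log(t)/2 - 3*t**4/8.


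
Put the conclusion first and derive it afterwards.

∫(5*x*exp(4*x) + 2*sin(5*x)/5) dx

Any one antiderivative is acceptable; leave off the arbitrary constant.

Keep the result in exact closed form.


The answer is 5*x*exp(4*x)/4 - 5*exp(4*x)/16 - 2*cos(5*x)/25.
Step 1. Rewrite: now ∫(5*x*exp(4*x)) dx + ∫(2*sin(5*x)/5) dx.
Step 2. Evaluate the standard form: now -2*cos(5*x)/25 + ∫(5*x*exp(4*x)) dx.
Step 3. Integrate ∫(5*x*exp(4*x)) dx by parts with u = x, dv = (5*exp(4*x)) dx, so v = 5*exp(4*x)/4: now 5*x*exp(4*x)/4 - 2*cos(5*x)/25 + ∫(-5*exp(4*x)/4) dx.
Step 4. Evaluate the standard form: now 5*x*exp(4*x)/4 - 5*exp(4*x)/16 - 2*cos(5*x)/25.
Answer: 5*x*exp(4*x)/4 - 5*exp(4*x)/16 - 2*cos(5*x)/25.


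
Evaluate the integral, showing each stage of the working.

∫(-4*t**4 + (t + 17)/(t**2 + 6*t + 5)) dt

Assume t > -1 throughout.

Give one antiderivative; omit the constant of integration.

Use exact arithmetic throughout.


Step 1. Rewrite: now ∫(-4*t**4) dt + ∫((t + 17)/(t**2 + 6*t + 5)) dt.
Step 2. Decompose ∫((t + 17)/(t**2 + 6*t + 5)) dt by partial fractions, (t + 17)/(t**2 + 6*t + 5) = -3/(t + 5) + 4/(t + 1): now ∫(-4*t**4) dt + ∫(4/(t + 1)) dt + ∫(-3/(t + 5)) dt.
Step 3. Evaluate the standard form [assuming t > -5]: now -3*log(t + 5) + ∫(-4*t**4) dt + ∫(4/(t + 1)) dt.
Step 4. Evaluate the standard form [assuming t > -1]: now 4*log(t + 1) - 3*log(t + 5) + ∫(-4*t**4) dt.
Step 5. Evaluate the standard form: now -4*t**5/5 + 4*log(t + 1) - 3*log(t + 5).
Answer: -4*t**5/5 + 4*log(t + 1) - 3*log(t + 5).


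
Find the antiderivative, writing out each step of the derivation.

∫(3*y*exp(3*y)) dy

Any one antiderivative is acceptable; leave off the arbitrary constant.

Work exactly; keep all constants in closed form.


Step 1. Integrate ∫(3*y*exp(3*y)) dy by parts with u = y, dv = (3*exp(3*y)) dy, so v = exp(3*y): now y*exp(3*y) + ∫(-exp(3*y)) dy.
Step 2. Evaluate the standard form: now y*exp(3*y) - exp(3*y)/3.
Answer: y*exp(3*y) - exp(3*y)/3.


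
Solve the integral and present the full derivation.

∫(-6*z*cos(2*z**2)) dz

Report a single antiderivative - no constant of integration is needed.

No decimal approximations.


Step 1. Substitute u = z**2, turning ∫(-6*z*cos(2*z**2)) dz into ∫(-3*cos(2*u)) du: now ∫(-3*cos(2*u)) du.
Step 2. Evaluate the standard form: now -3*sin(2*u)/2.
Step 3. Substitute back u = z**2: now -3*sin(2*z**2)/2.
Answer: -3*sin(2*z**2)/2.


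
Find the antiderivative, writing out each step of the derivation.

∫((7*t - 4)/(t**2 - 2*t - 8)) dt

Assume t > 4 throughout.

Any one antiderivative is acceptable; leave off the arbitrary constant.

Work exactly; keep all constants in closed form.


Step 1. Decompose ∫((7*t - 4)/(t**2 - 2*t - 8)) dt by partial fractions, (7*t - 4)/(t**2 - 2*t - 8) = 3/(t + 2) + 4/(t - 4): now ∫(4/(t - 4)) dt + ∫(3/(t + 2)) dt.
Step 2. Evaluate the standard form [assuming t > 4]: now 4*log(t - 4) + ∫(3/(t + 2)) dt.
Step 3. Evaluate the standard form [assuming t > -2]: now 4*log(t - 4) + 3*log(t + 2).
Answer: 4*log(t - 4) + 3*log(t + 2).


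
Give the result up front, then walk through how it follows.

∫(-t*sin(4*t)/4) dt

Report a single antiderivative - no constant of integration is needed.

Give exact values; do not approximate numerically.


The answer is t*cos(4*t)/16 - sin(4*t)/64.
Step 1. Integrate ∫(-t*sin(4*t)/4) dt by parts with u = t, dv = (-sin(4*t)/4) dt, so v = cos(4*t)/16: now t*cos(4*t)/16 + ∫(-cos(4*t)/16) dt.
Step 2. Evaluate the standard form: now t*cos(4*t)/16 - sin(4*t)/64.
Answer: t*cos(4*t)/16 - sin(4*t)/64.


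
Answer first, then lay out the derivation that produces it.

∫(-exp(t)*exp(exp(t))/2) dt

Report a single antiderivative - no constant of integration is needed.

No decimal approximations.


The answer is -exp(exp(t))/2.
Step 1. Substitute u = exp(t), turning ∫(-exp(t)*exp(exp(t))/2) dt into ∫(-exp(u)/2) du: now ∫(-exp(u)/2) du.
Step 2. Evaluate the standard form: now -exp(u)/2.
Step 3. Substitute back u = exp(t): now -exp(exp(t))/2.
Answer: -exp(exp(t))/2.


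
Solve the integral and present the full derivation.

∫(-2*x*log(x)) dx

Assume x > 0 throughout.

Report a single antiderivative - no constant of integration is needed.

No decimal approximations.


Step 1. Integrate ∫(-2*x*log(x)) dx by parts with u = log(x), dv = (-2*x) dx, so v = -x**2 [assuming x > 0]: now -x**2*log(x) + ∫(x) dx.
Step 2. Evaluate the standard form: now -x**2*log(x) + x**2/2.
Answer: -x**2*log(x) + x**2/2.


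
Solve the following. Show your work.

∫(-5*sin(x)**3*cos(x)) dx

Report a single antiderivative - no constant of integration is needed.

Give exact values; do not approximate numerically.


Step 1. Substitute u = sin(x), turning ∫(-5*sin(x)**3*cos(x)) dx into ∫(-5*u**3) du: now ∫(-5*u**3) du.
Step 2. Evaluate the standard form: now -5*u**4/4.
Step 3. Substitute back u = sin(x): now -5*sin(x)**4/4.
Answer: -5*sin(x)**4/4.


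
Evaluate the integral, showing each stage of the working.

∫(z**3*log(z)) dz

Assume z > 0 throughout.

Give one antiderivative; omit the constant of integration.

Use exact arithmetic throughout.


Step 1. Integrate ∫(z**3*log(z)) dz by parts with u = log(z), dv = (z**3) dz, so v = z**4/4 [assuming z > 0]: now z**4*log(z)/4 + ∫(-z**3/4) dz.
Step 2. Evaluate the standard form: now z**4*log(z)/4 - z**4/16.
Answer: z**4*log(z)/4 - z**4/16.


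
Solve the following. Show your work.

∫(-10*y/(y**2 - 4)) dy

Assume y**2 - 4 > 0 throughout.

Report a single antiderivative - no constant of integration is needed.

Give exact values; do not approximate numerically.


Step 1. Substitute u = y**2 - 4, turning ∫(-10*y/(y**2 - 4)) dy into ∫(-5/u) du: now ∫(-5/u) du.
Step 2. Evaluate the standard form [assuming u > 0]: now -5*log(u).
Step 3. Substitute back u = y**2 - 4: now -5*log(y**2 - 4).
Answer: -5*log(y**2 - 4).


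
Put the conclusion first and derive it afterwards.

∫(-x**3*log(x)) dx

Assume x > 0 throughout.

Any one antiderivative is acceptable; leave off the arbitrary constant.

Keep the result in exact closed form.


The answer is -x**4*log(x)/4 + x**4/16.
Step 1. Integrate ∫(-x**3*log(x)) dx by parts with u = log(x), dv = (-x**3) dx, so v = -x**4/4 [assuming x > 0]: now -x**4*log(x)/4 + ∫(x**3/4) dx.
Step 2. Evaluate the standard form: now -x**4*log(x)/4 + x**4/16.
Answer: -x**4*log(x)/4 + x**4/16.


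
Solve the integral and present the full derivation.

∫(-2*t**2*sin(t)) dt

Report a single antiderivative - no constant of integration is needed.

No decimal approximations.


Step 1. Integrate ∫(-2*t**2*sin(t)) dt by parts with u = t**2, dv = (-2*sin(t)) dt, so v = 2*cos(t): now 2*t**2*cos(t) + ∫(-4*t*cos(t)) dt.
Step 2. Integrate ∫(-4*t*cos(t)) dt by parts with u = t, dv = (-4*cos(t)) dt, so v = -4*sin(t): now 2*t**2*cos(t) - 4*t*sin(t) + ∫(4*sin(t)) dt.
Step 3. Evaluate the standard form: now 2*t**2*cos(t) - 4*t*sin(t) - 4*cos(t).
Answer: 2*t**2*cos(t) - 4*t*sin(t) - 4*cos(t).


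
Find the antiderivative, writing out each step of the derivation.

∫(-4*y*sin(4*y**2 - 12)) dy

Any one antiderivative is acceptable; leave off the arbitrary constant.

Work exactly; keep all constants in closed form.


Step 1. Substitute u = y**2 - 3, turning ∫(-4*y*sin(4*y**2 - 12)) dy into ∫(-2*sin(4*u)) du: now ∫(-2*sin(4*u)) du.
Step 2. Evaluate the standard form: now cos(4*u)/2.
Step 3. Substitute back u = y**2 - 3: now cos(4*y**2 - 12)/2.
Answer: cos(4*y**2 - 12)/2.


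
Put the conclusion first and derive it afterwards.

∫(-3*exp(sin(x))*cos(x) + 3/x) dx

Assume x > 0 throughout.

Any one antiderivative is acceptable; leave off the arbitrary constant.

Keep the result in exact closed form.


The answer is -3*exp(sin(x)) + 3*log(x).
Step 1. Rewrite: now ∫(3/x) dx + ∫(-3*exp(sin(x))*cos(x)) dx.
Step 2. Evaluate the standard form [assuming x > 0]: now 3*log(x) + ∫(-3*exp(sin(x))*cos(x)) dx.
Step 3. Substitute u = sin(x), turning ∫(-3*exp(sin(x))*cos(x)) dx into ∫(-3*exp(u)) du: now 3*log(x) + ∫(-3*exp(u)) du.
Step 4. Evaluate the standard form: now -3*exp(u) + 3*log(x).
Step 5. Substitute back u = sin(x): now -3*exp(sin(x)) + 3*log(x).
Answer: -3*exp(sin(x)) + 3*log(x).


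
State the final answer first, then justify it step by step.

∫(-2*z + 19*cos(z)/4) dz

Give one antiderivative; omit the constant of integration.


The answer is -z**2 + 19*sin(z)/4.
Step 1. Rewrite: now ∫(-2*z) dz + ∫(19*cos(z)/4) dz.
Step 2. Evaluate the standard form: now -z**2 + ∫(19*cos(z)/4) dz.
Step 3. Evaluate the standard form: now -z**2 + 19*sin(z)/4.
Answer: -z**2 + 19*sin(z)/4.


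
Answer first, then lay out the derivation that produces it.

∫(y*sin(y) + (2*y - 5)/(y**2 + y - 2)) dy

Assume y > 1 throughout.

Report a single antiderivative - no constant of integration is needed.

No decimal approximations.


The answer is -y*cos(y) - log(y - 1) + 3*log(y + 2) + sin(y).
Step 1. Rewrite: now ∫(y*sin(y)) dy + ∫((2*y - 5)/(y**2 + y - 2)) dy.
Step 2. Integrate ∫(y*sin(y)) dy by parts with u = y, dv = (sin(y)) dy, so v = -cos(y): now -y*cos(y) + ∫((2*y - 5)/(y**2 + y - 2)) dy + ∫(cos(y)) dy.
Step 3. Evaluate the standard form: now -y*cos(y) + sin(y) + ∫((2*y - 5)/(y**2 + y - 2)) dy.
Step 4. Decompose ∫((2*y - 5)/(y**2 + y - 2)) dy by partial fractions, (2*y - 5)/(y**2 + y - 2) = 3/(y + 2) - 1/(y - 1): now -y*cos(y) + sin(y) + ∫(-1/(y - 1)) dy + ∫(3/(y + 2)) dy.
Step 5. Evaluate the standard form [assuming y > 1]: now -y*cos(y) - log(y - 1) + sin(y) + ∫(3/(y + 2)) dy.
Step 6. Evaluate the standard form [assuming y > -2]: now -y*cos(y) - log(y - 1) + 3*log(y + 2) + sin(y).
Answer: -y*cos(y) - log(y - 1) + 3*log(y + 2) + sin(y).


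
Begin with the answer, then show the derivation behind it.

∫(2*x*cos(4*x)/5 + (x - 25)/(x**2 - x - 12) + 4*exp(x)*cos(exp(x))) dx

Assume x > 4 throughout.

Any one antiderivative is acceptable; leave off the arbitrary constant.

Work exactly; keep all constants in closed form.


The answer is x*sin(4*x)/10 - 3*log(x - 4) + 4*log(x + 3) + 4*sin(exp(x)) + cos(4*x)/40.
Step 1. Rewrite: now ∫(2*x*cos(4*x)/5) dx + ∫((x - 25)/(x**2 - x - 12)) dx + ∫(4*exp(x)*cos(exp(x))) dx.
Step 2. Decompose ∫((x - 25)/(x**2 - x - 12)) dx by partial fractions, (x - 25)/(x**2 - x - 12) = 4/(x + 3) - 3/(x - 4): now ∫(2*x*cos(4*x)/5) dx + ∫(4*exp(x)*cos(exp(x))) dx + ∫(-3/(x - 4)) dx + ∫(4/(x + 3)) dx.
Step 3. Evaluate the standard form [assuming x > -3]: now 4*log(x + 3) + ∫(2*x*cos(4*x)/5) dx + ∫(4*exp(x)*cos(exp(x))) dx + ∫(-3/(x - 4)) dx.
Step 4. Evaluate the standard form [assuming x > 4]: now -3*log(x - 4) + 4*log(x + 3) + ∫(2*x*cos(4*x)/5) dx + ∫(4*exp(x)*cos(exp(x))) dx.
Step 5. Substitute u = exp(x), turning ∫(4*exp(x)*cos(exp(x))) dx into ∫(4*cos(u)) du: now -3*log(x - 4) + 4*log(x + 3) + ∫(2*x*cos(4*x)/5) dx + ∫(4*cos(u)) du.
Step 6. Evaluate the standard form: now -3*log(x - 4) + 4*log(x + 3) + 4*sin(u) + ∫(2*x*cos(4*x)/5) dx.
Step 7. Substitute back u = exp(x): now -3*log(x - 4) + 4*log(x + 3) + 4*sin(exp(x)) + ∫(2*x*cos(4*x)/5) dx.
Step 8. Integrate ∫(2*x*cos(4*x)/5) dx by parts with u = x, dv = (2*cos(4*x)/5) dx, so v = sin(4*x)/10: now x*sin(4*x)/10 - 3*log(x - 4) + 4*log(x + 3) + 4*sin(exp(x)) + ∫(-sin(4*x)/10) dx.
Step 9. Evaluate the standard form: now x*sin(4*x)/10 - 3*log(x - 4) + 4*log(x + 3) + 4*sin(exp(x)) + cos(4*x)/40.
Answer: x*sin(4*x)/10 - 3*log(x - 4) + 4*log(x + 3) + 4*sin(exp(x)) + cos(4*x)/40.


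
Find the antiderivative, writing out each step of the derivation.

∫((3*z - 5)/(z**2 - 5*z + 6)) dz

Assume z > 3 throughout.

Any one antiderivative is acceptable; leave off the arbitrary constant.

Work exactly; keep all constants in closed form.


Step 1. Decompose ∫((3*z - 5)/(z**2 - 5*z + 6)) dz by partial fractions, (3*z - 5)/(z**2 - 5*z + 6) = -1/(z - 2) + 4/(z - 3): now ∫(4/(z - 3)) dz + ∫(-1/(z - 2)) dz.
Step 2. Evaluate the standard form [assuming z > 3]: now 4*log(z - 3) + ∫(-1/(z - 2)) dz.
Step 3. Evaluate the standard form [assuming z > 2]: now 4*log(z - 3) - log(z - 2).
Answer: 4*log(z - 3) - log(z - 2).


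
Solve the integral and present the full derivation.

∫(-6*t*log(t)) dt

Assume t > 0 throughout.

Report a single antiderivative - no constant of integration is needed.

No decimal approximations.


Step 1. Integrate ∫(-6*t*log(t)) dt by parts with u = log(t), dv = (-6*t) dt, so v = -3*t**2 [assuming t > 0]: now -3*t**2*log(t) + ∫(3*t) dt.
Step 2. Evaluate the standard form: now -3*t**2*log(t) + 3*t**2/2.
Answer: -3*t**2*log(t) + 3*t**2/2.


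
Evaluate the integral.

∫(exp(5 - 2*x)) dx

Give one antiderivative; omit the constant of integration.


Answer: -exp(5 - 2*x)/2.


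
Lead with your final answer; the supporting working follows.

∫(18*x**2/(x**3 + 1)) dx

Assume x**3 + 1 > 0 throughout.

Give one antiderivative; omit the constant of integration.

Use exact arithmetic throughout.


The answer is 6*log(x**3 + 1).
Step 1. Substitute u = x**3 + 1, turning ∫(18*x**2/(x**3 + 1)) dx into ∫(6/u) du: now ∫(6/u) du.
Step 2. Evaluate the standard form [assuming u > 0]: now 6*log(u).
Step 3. Substitute back u = x**3 + 1: now 6*log(x**3 + 1).
Answer: 6*log(x**3 + 1).


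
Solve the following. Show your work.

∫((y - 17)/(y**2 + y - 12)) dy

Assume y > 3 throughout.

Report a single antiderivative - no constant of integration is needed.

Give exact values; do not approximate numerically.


Step 1. Decompose ∫((y - 17)/(y**2 + y - 12)) dy by partial fractions, (y - 17)/(y**2 + y - 12) = 3/(y + 4) - 2/(y - 3): now ∫(-2/(y - 3)) dy + ∫(3/(y + 4)) dy.
Step 2. Evaluate the standard form [assuming y > 3]: now -2*log(y - 3) + ∫(3/(y + 4)) dy.
Step 3. Evaluate the standard form [assuming y > -4]: now -2*log(y - 3) + 3*log(y + 4).
Answer: -2*log(y - 3) + 3*log(y + 4).


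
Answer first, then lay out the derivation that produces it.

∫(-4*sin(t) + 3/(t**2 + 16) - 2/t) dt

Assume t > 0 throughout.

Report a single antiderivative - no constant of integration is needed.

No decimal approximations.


The answer is -2*log(t) + 4*cos(t) + 3*atan(t/4)/4.
Step 1. Rewrite: now ∫(-2/t) dt + ∫(3/(t**2 + 16)) dt + ∫(-4*sin(t)) dt.
Step 2. Evaluate the standard form: now 4*cos(t) + ∫(-2/t) dt + ∫(3/(t**2 + 16)) dt.
Step 3. Evaluate the standard form [assuming t > 0]: now -2*log(t) + 4*cos(t) + ∫(3/(t**2 + 16)) dt.
Step 4. Evaluate the standard form: now -2*log(t) + 4*cos(t) + 3*atan(t/4)/4.
Answer: -2*log(t) + 4*cos(t) + 3*atan(t/4)/4.


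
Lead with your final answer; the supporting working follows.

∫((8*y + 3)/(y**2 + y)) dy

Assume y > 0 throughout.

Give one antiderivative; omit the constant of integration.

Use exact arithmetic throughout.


The answer is 3*log(y) + 5*log(y + 1).
Step 1. Decompose ∫((8*y + 3)/(y**2 + y)) dy by partial fractions, (8*y + 3)/(y**2 + y) = 5/(y + 1) + 3/y: now ∫(3/y) dy + ∫(5/(y + 1)) dy.
Step 2. Evaluate the standard form [assuming y > -1]: now 5*log(y + 1) + ∫(3/y) dy.
Step 3. Evaluate the standard form [assuming y > 0]: now 3*log(y) + 5*log(y + 1).
Answer: 3*log(y) + 5*log(y + 1).


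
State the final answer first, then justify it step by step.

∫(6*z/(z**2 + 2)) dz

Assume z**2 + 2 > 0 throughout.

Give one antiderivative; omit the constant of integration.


The answer is 3*log(z**2 + 2).
Step 1. Substitute u = z**2 + 2, turning ∫(6*z/(z**2 + 2)) dz into ∫(3/u) du: now ∫(3/u) du.
Step 2. Evaluate the standard form [assuming u > 0]: now 3*log(u).
Step 3. Substitute back u = z**2 + 2: now 3*log(z**2 + 2).
Answer: 3*log(z**2 + 2).


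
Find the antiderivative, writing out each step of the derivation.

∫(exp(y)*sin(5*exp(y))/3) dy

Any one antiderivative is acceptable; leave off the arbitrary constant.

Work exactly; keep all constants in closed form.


Step 1. Substitute u = exp(y), turning ∫(exp(y)*sin(5*exp(y))/3) dy into ∫(sin(5*u)/3) du: now ∫(sin(5*u)/3) du.
Step 2. Evaluate the standard form: now -cos(5*u)/15.
Step 3. Substitute back u = exp(y): now -cos(5*exp(y))/15.
Answer: -cos(5*exp(y))/15.


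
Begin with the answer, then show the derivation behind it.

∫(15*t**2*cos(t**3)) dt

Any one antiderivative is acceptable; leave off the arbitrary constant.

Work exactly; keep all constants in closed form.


The answer is 5*sin(t**3).
Step 1. Substitute u = t**3, turning ∫(15*t**2*cos(t**3)) dt into ∫(5*cos(u)) du: now ∫(5*cos(u)) du.
Step 2. Evaluate the standard form: now 5*sin(u).
Step 3. Substitute back u = t**3: now 5*sin(t**3).
Answer: 5*sin(t**3).


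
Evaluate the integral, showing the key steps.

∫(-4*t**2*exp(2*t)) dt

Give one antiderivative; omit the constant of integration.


Step 1. Integrate ∫(-4*t**2*exp(2*t)) dt by parts with u = t**2, dv = (-4*exp(2*t)) dt, so v = -2*exp(2*t): now -2*t**2*exp(2*t) + ∫(4*t*exp(2*t)) dt.
Step 2. Integrate ∫(4*t*exp(2*t)) dt by parts with u = t, dv = (4*exp(2*t)) dt, so v = 2*exp(2*t): now -2*t**2*exp(2*t) + 2*t*exp(2*t) + ∫(-2*exp(2*t)) dt.
Step 3. Evaluate the standard form: now -2*t**2*exp(2*t) + 2*t*exp(2*t) - exp(2*t).
Answer: -2*t**2*exp(2*t) + 2*t*exp(2*t) - exp(2*t).


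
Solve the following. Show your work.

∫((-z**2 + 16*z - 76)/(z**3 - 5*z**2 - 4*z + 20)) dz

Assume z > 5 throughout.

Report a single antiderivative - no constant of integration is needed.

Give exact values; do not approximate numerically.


Step 1. Decompose ∫((-z**2 + 16*z - 76)/(z**3 - 5*z**2 - 4*z + 20)) dz by partial fractions, (-z**2 + 16*z - 76)/(z**3 - 5*z**2 - 4*z + 20) = -4/(z + 2) + 4/(z - 2) - 1/(z - 5): now ∫(-1/(z - 5)) dz + ∫(4/(z - 2)) dz + ∫(-4/(z + 2)) dz.
Step 2. Evaluate the standard form [assuming z > -2]: now -4*log(z + 2) + ∫(-1/(z - 5)) dz + ∫(4/(z - 2)) dz.
Step 3. Evaluate the standard form [assuming z > 5]: now -log(z - 5) - 4*log(z + 2) + ∫(4/(z - 2)) dz.
Step 4. Evaluate the standard form [assuming z > 2]: now -log(z - 5) + 4*log(z - 2) - 4*log(z + 2).
Answer: -log(z - 5) + 4*log(z - 2) - 4*log(z + 2).


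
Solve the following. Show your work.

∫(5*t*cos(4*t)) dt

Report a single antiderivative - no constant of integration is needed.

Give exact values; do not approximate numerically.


Step 1. Integrate ∫(5*t*cos(4*t)) dt by parts with u = t, dv = (5*cos(4*t)) dt, so v = 5*sin(4*t)/4: now 5*t*sin(4*t)/4 + ∫(-5*sin(4*t)/4) dt.
Step 2. Evaluate the standard form: now 5*t*sin(4*t)/4 + 5*cos(4*t)/16.
Answer: 5*t*sin(4*t)/4 + 5*cos(4*t)/16.


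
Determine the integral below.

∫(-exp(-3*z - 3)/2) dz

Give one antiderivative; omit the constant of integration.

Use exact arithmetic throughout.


Answer: exp(-3*z - 3)/6.


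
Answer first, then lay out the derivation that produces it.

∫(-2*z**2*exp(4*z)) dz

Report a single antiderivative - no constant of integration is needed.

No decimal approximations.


The answer is -z**2*exp(4*z)/2 + z*exp(4*z)/4 - exp(4*z)/16.
Step 1. Integrate ∫(-2*z**2*exp(4*z)) dz by parts with u = z**2, dv = (-2*exp(4*z)) dz, so v = -exp(4*z)/2: now -z**2*exp(4*z)/2 + ∫(z*exp(4*z)) dz.
Step 2. Integrate ∫(z*exp(4*z)) dz by parts with u = z, dv = (exp(4*z)) dz, so v = exp(4*z)/4: now -z**2*exp(4*z)/2 + z*exp(4*z)/4 + ∫(-exp(4*z)/4) dz.
Step 3. Evaluate the standard form: now -z**2*exp(4*z)/2 + z*exp(4*z)/4 - exp(4*z)/16.
Answer: -z**2*exp(4*z)/2 + z*exp(4*z)/4 - exp(4*z)/16.


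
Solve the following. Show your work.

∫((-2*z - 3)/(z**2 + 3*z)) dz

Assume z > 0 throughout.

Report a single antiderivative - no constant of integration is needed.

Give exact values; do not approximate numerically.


Step 1. Decompose ∫((-2*z - 3)/(z**2 + 3*z)) dz by partial fractions, (-2*z - 3)/(z**2 + 3*z) = -1/(z + 3) - 1/z: now ∫(-1/z) dz + ∫(-1/(z + 3)) dz.
Step 2. Evaluate the standard form [assuming z > 0]: now -log(z) + ∫(-1/(z + 3)) dz.
Step 3. Evaluate the standard form [assuming z > -3]: now -log(z) - log(z + 3).
Answer: -log(z) - log(z + 3).


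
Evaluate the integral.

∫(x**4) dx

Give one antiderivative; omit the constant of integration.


Answer: x**5/5.


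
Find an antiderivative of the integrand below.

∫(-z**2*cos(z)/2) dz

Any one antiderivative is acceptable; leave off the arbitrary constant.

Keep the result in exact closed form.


Answer: -z**2*sin(z)/2 - z*cos(z) + sin(z).


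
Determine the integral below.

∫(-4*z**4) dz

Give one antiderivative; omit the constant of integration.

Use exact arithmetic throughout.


Answer: -4*z**5/5.


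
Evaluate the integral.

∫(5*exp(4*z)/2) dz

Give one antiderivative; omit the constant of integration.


Answer: 5*exp(4*z)/8.


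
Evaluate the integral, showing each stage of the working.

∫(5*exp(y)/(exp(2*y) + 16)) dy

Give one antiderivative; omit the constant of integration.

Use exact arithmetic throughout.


Step 1. Substitute u = exp(y), turning ∫(5*exp(y)/(exp(2*y) + 16)) dy into ∫(5/(u**2 + 16)) du: now ∫(5/(u**2 + 16)) du.
Step 2. Evaluate the standard form: now 5*atan(u/4)/4.
Step 3. Substitute back u = exp(y): now 5*atan(exp(y)/4)/4.
Answer: 5*atan(exp(y)/4)/4.


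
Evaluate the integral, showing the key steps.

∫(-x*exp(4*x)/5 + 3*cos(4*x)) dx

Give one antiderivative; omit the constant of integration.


Step 1. Rewrite: now ∫(-x*exp(4*x)/5) dx + ∫(3*cos(4*x)) dx.
Step 2. Evaluate the standard form: now 3*sin(4*x)/4 + ∫(-x*exp(4*x)/5) dx.
Step 3. Integrate ∫(-x*exp(4*x)/5) dx by parts with u = x, dv = (-exp(4*x)/5) dx, so v = -exp(4*x)/20: now -x*exp(4*x)/20 + 3*sin(4*x)/4 + ∫(exp(4*x)/20) dx.
Step 4. Evaluate the standard form: now -x*exp(4*x)/20 + exp(4*x)/80 + 3*sin(4*x)/4.
Answer: -x*exp(4*x)/20 + exp(4*x)/80 + 3*sin(4*x)/4.


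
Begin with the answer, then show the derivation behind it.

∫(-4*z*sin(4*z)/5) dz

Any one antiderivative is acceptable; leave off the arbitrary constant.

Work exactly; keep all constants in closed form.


The answer is z*cos(4*z)/5 - sin(4*z)/20.
Step 1. Integrate ∫(-4*z*sin(4*z)/5) dz by parts with u = z, dv = (-4*sin(4*z)/5) dz, so v = cos(4*z)/5: now z*cos(4*z)/5 + ∫(-cos(4*z)/5) dz.
Step 2. Evaluate the standard form: now z*cos(4*z)/5 - sin(4*z)/20.
Answer: z*cos(4*z)/5 - sin(4*z)/20.


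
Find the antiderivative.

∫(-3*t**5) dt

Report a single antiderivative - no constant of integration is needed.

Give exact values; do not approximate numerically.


Answer: -t**6/2.


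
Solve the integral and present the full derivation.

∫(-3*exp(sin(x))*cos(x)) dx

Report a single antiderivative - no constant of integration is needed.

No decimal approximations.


Step 1. Substitute u = sin(x), turning ∫(-3*exp(sin(x))*cos(x)) dx into ∫(-3*exp(u)) du: now ∫(-3*exp(u)) du.
Step 2. Evaluate the standard form: now -3*exp(u).
Step 3. Substitute back u = sin(x): now -3*exp(sin(x)).
Answer: -3*exp(sin(x)).


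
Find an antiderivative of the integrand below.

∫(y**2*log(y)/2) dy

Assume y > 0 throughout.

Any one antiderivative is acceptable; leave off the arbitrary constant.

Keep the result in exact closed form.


Answer: y**3*log(y)/6 - y**3/18.


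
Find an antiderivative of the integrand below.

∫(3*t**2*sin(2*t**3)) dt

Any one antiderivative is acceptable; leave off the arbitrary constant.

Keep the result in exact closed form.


Answer: -cos(2*t**3)/2.


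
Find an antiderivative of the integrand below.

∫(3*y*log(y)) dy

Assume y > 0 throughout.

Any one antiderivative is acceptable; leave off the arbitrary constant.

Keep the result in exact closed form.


Answer: 3*y**2*log(y)/2 - 3*y**2/4.


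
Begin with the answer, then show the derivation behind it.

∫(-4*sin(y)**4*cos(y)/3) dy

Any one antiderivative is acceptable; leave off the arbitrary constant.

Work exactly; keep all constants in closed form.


The answer is -4*sin(y)**5/15.
Step 1. Substitute u = sin(y), turning ∫(-4*sin(y)**4*cos(y)/3) dy into ∫(-4*u**4/3) du: now ∫(-4*u**4/3) du.
Step 2. Evaluate the standard form: now -4*u**5/15.
Step 3. Substitute back u = sin(y): now -4*sin(y)**5/15.
Answer: -4*sin(y)**5/15.


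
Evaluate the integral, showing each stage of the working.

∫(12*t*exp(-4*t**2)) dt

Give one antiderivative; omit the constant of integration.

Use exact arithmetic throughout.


Step 1. Substitute u = t**2, turning ∫(12*t*exp(-4*t**2)) dt into ∫(6*exp(-4*u)) du: now ∫(6*exp(-4*u)) du.
Step 2. Evaluate the standard form: now -3*exp(-4*u)/2.
Step 3. Substitute back u = t**2: now -3*exp(-4*t**2)/2.
Answer: -3*exp(-4*t**2)/2.


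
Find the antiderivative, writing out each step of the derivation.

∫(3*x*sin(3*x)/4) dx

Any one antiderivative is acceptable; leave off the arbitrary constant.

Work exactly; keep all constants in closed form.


Step 1. Integrate ∫(3*x*sin(3*x)/4) dx by parts with u = x, dv = (3*sin(3*x)/4) dx, so v = -cos(3*x)/4: now -x*cos(3*x)/4 + ∫(cos(3*x)/4) dx.
Step 2. Evaluate the standard form: now -x*cos(3*x)/4 + sin(3*x)/12.
Answer: -x*cos(3*x)/4 + sin(3*x)/12.


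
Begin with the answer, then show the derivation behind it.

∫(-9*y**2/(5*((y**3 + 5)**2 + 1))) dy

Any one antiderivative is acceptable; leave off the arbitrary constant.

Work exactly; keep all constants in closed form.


The answer is -3*atan(y**3 + 5)/5.
Step 1. Substitute u = y**3 + 5, turning ∫(-9*y**2/(5*((y**3 + 5)**2 + 1))) dy into ∫(-3/(5*(u**2 + 1))) du: now ∫(-3/(5*(u**2 + 1))) du.
Step 2. Evaluate the standard form: now -3*atan(u)/5.
Step 3. Substitute back u = y**3 + 5: now -3*atan(y**3 + 5)/5.
Answer: -3*atan(y**3 + 5)/5.


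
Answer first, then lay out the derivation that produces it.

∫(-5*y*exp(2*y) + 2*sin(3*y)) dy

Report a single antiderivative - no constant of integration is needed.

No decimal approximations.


The answer is -5*y*exp(2*y)/2 + 5*exp(2*y)/4 - 2*cos(3*y)/3.
Step 1. Rewrite: now ∫(-5*y*exp(2*y)) dy + ∫(2*sin(3*y)) dy.
Step 2. Evaluate the standard form: now -2*cos(3*y)/3 + ∫(-5*y*exp(2*y)) dy.
Step 3. Integrate ∫(-5*y*exp(2*y)) dy by parts with u = y, dv = (-5*exp(2*y)) dy, so v = -5*exp(2*y)/2: now -5*y*exp(2*y)/2 - 2*cos(3*y)/3 + ∫(5*exp(2*y)/2) dy.
Step 4. Evaluate the standard form: now -5*y*exp(2*y)/2 + 5*exp(2*y)/4 - 2*cos(3*y)/3.
Answer: -5*y*exp(2*y)/2 + 5*exp(2*y)/4 - 2*cos(3*y)/3.


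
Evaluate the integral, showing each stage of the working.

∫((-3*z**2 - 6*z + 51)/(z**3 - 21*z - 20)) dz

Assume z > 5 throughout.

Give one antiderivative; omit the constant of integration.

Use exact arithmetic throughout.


Step 1. Decompose ∫((-3*z**2 - 6*z + 51)/(z**3 - 21*z - 20)) dz by partial fractions, (-3*z**2 - 6*z + 51)/(z**3 - 21*z - 20) = 1/(z + 4) - 3/(z + 1) - 1/(z - 5): now ∫(-1/(z - 5)) dz + ∫(-3/(z + 1)) dz + ∫(1/(z + 4)) dz.
Step 2. Evaluate the standard form [assuming z > 5]: now -log(z - 5) + ∫(-3/(z + 1)) dz + ∫(1/(z + 4)) dz.
Step 3. Evaluate the standard form [assuming z > -4]: now -log(z - 5) + log(z + 4) + ∫(-3/(z + 1)) dz.
Step 4. Evaluate the standard form [assuming z > -1]: now -log(z - 5) - 3*log(z + 1) + log(z + 4).
Answer: -log(z - 5) - 3*log(z + 1) + log(z + 4).


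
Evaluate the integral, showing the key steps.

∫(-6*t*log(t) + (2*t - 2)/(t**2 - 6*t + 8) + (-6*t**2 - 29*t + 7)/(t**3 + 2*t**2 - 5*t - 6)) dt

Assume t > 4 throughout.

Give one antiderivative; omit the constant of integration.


Step 1. Rewrite: now ∫(-6*t*log(t)) dt + ∫((2*t - 2)/(t**2 - 6*t + 8)) dt + ∫((-6*t**2 - 29*t + 7)/(t**3 + 2*t**2 - 5*t - 6)) dt.
Step 2. Integrate ∫(-6*t*log(t)) dt by parts with u = log(t), dv = (-6*t) dt, so v = -3*t**2 [assuming t > 0]: now -3*t**2*log(t) + ∫(3*t) dt + ∫((2*t - 2)/(t**2 - 6*t + 8)) dt + ∫((-6*t**2 - 29*t + 7)/(t**3 + 2*t**2 - 5*t - 6)) dt.
Step 3. Evaluate the standard form: now -3*t**2*log(t) + 3*t**2/2 + ∫((2*t - 2)/(t**2 - 6*t + 8)) dt + ∫((-6*t**2 - 29*t + 7)/(t**3 + 2*t**2 - 5*t - 6)) dt.
Step 4. Decompose ∫((-6*t**2 - 29*t + 7)/(t**3 + 2*t**2 - 5*t - 6)) dt by partial fractions, (-6*t**2 - 29*t + 7)/(t**3 + 2*t**2 - 5*t - 6) = 4/(t + 3) - 5/(t + 1) - 5/(t - 2): now -3*t**2*log(t) + 3*t**2/2 + ∫((2*t - 2)/(t**2 - 6*t + 8)) dt + ∫(-5/(t - 2)) dt + ∫(-5/(t + 1)) dt + ∫(4/(t + 3)) dt.
Step 5. Evaluate the standard form [assuming t > 2]: now -3*t**2*log(t) + 3*t**2/2 - 5*log(t - 2) + ∫((2*t - 2)/(t**2 - 6*t + 8)) dt + ∫(-5/(t + 1)) dt + ∫(4/(t + 3)) dt.
Step 6. Evaluate the standard form [assuming t > -1]: now -3*t**2*log(t) + 3*t**2/2 - 5*log(t - 2) - 5*log(t + 1) + ∫((2*t - 2)/(t**2 - 6*t + 8)) dt + ∫(4/(t + 3)) dt.
Step 7. Evaluate the standard form [assuming t > -3]: now -3*t**2*log(t) + 3*t**2/2 - 5*log(t - 2) - 5*log(t + 1) + 4*log(t + 3) + ∫((2*t - 2)/(t**2 - 6*t + 8)) dt.
Step 8. Decompose ∫((2*t - 2)/(t**2 - 6*t + 8)) dt by partial fractions, (2*t - 2)/(t**2 - 6*t + 8) = -1/(t - 2) + 3/(t - 4): now -3*t**2*log(t) + 3*t**2/2 - 5*log(t - 2) - 5*log(t + 1) + 4*log(t + 3) + ∫(3/(t - 4)) dt + ∫(-1/(t - 2)) dt.
Step 9. Evaluate the standard form [assuming t > 2]: now -3*t**2*log(t) + 3*t**2/2 - 6*log(t - 2) - 5*log(t + 1) + 4*log(t + 3) + ∫(3/(t - 4)) dt.
Step 10. Evaluate the standard form [assuming t > 4]: now -3*t**2*log(t) + 3*t**2/2 + 3*log(t - 4) - 6*log(t - 2) - 5*log(t + 1) + 4*log(t + 3).
Answer: -3*t**2*log(t) + 3*t**2/2 + 3*log(t - 4) - 6*log(t - 2) - 5*log(t + 1) + 4*log(t + 3).


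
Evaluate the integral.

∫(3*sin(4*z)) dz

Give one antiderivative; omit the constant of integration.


Answer: -3*cos(4*z)/4.


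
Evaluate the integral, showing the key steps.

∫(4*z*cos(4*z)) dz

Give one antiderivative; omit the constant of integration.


Step 1. Integrate ∫(4*z*cos(4*z)) dz by parts with u = z, dv = (4*cos(4*z)) dz, so v = sin(4*z): now z*sin(4*z) + ∫(-sin(4*z)) dz.
Step 2. Evaluate the standard form: now z*sin(4*z) + cos(4*z)/4.
Answer: z*sin(4*z) + cos(4*z)/4.


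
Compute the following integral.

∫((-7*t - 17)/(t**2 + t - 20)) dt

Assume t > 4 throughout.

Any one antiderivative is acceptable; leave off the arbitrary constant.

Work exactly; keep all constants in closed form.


Answer: -5*log(t - 4) - 2*log(t + 5).


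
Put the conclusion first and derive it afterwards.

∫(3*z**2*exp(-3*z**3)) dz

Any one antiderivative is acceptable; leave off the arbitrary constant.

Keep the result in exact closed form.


The answer is -exp(-3*z**3)/3.
Step 1. Substitute u = z**3, turning ∫(3*z**2*exp(-3*z**3)) dz into ∫(exp(-3*u)) du: now ∫(exp(-3*u)) du.
Step 2. Evaluate the standard form: now -exp(-3*u)/3.
Step 3. Substitute back u = z**3: now -exp(-3*z**3)/3.
Answer: -exp(-3*z**3)/3.


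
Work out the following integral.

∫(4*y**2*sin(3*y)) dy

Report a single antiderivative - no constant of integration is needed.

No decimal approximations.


Answer: -4*y**2*cos(3*y)/3 + 8*y*sin(3*y)/9 + 8*cos(3*y)/27.


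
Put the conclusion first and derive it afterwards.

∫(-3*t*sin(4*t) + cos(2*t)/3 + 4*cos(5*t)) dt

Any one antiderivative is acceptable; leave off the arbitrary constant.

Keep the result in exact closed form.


The answer is 3*t*cos(4*t)/4 + sin(2*t)/6 - 3*sin(4*t)/16 + 4*sin(5*t)/5.
Step 1. Rewrite: now ∫(-3*t*sin(4*t)) dt + ∫(cos(2*t)/3) dt + ∫(4*cos(5*t)) dt.
Step 2. Evaluate the standard form: now 4*sin(5*t)/5 + ∫(-3*t*sin(4*t)) dt + ∫(cos(2*t)/3) dt.
Step 3. Evaluate the standard form: now sin(2*t)/6 + 4*sin(5*t)/5 + ∫(-3*t*sin(4*t)) dt.
Step 4. Integrate ∫(-3*t*sin(4*t)) dt by parts with u = t, dv = (-3*sin(4*t)) dt, so v = 3*cos(4*t)/4: now 3*t*cos(4*t)/4 + sin(2*t)/6 + 4*sin(5*t)/5 + ∫(-3*cos(4*t)/4) dt.
Step 5. Evaluate the standard form: now 3*t*cos(4*t)/4 + sin(2*t)/6 - 3*sin(4*t)/16 + 4*sin(5*t)/5.
Answer: 3*t*cos(4*t)/4 + sin(2*t)/6 - 3*sin(4*t)/16 + 4*sin(5*t)/5.


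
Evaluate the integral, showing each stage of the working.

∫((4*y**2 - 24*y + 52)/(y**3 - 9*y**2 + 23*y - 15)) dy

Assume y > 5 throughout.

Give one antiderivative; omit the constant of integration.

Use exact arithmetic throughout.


Step 1. Decompose ∫((4*y**2 - 24*y + 52)/(y**3 - 9*y**2 + 23*y - 15)) dy by partial fractions, (4*y**2 - 24*y + 52)/(y**3 - 9*y**2 + 23*y - 15) = 4/(y - 1) - 4/(y - 3) + 4/(y - 5): now ∫(4/(y - 5)) dy + ∫(-4/(y - 3)) dy + ∫(4/(y - 1)) dy.
Step 2. Evaluate the standard form [assuming y > 5]: now 4*log(y - 5) + ∫(-4/(y - 3)) dy + ∫(4/(y - 1)) dy.
Step 3. Evaluate the standard form [assuming y > 3]: now 4*log(y - 5) - 4*log(y - 3) + ∫(4/(y - 1)) dy.
Step 4. Evaluate the standard form [assuming y > 1]: now 4*log(y - 5) - 4*log(y - 3) + 4*log(y - 1).
Answer: 4*log(y - 5) - 4*log(y - 3) + 4*log(y - 1).


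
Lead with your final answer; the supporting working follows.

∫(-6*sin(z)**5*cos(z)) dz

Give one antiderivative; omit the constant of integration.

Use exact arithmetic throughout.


The answer is -sin(z)**6.
Step 1. Substitute u = sin(z), turning ∫(-6*sin(z)**5*cos(z)) dz into ∫(-6*u**5) du: now ∫(-6*u**5) du.
Step 2. Evaluate the standard form: now -u**6.
Step 3. Substitute back u = sin(z): now -sin(z)**6.
Answer: -sin(z)**6.


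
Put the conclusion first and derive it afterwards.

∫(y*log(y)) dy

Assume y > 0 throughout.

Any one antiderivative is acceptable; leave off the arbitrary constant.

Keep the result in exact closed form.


The answer is y**2*log(y)/2 - y**2/4.
Step 1. Integrate ∫(y*log(y)) dy by parts with u = log(y), dv = (y) dy, so v = y**2/2 [assuming y > 0]: now y**2*log(y)/2 + ∫(-y/2) dy.
Step 2. Evaluate the standard form: now y**2*log(y)/2 - y**2/4.
Answer: y**2*log(y)/2 - y**2/4.
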